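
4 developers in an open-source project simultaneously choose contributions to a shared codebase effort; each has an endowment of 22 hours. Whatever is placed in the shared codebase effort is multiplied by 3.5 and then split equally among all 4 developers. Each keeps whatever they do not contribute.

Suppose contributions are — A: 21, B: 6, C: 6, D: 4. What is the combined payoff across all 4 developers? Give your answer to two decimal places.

180.50 hours

Total contributed: 21 + 6 + 6 + 4 = 37; total kept: 4 × 22 − 37 = 51.
The shared codebase effort pays out 3.5 × 37 = 129.50 in aggregate.
Group total = 51 + 129.50 = 180.50.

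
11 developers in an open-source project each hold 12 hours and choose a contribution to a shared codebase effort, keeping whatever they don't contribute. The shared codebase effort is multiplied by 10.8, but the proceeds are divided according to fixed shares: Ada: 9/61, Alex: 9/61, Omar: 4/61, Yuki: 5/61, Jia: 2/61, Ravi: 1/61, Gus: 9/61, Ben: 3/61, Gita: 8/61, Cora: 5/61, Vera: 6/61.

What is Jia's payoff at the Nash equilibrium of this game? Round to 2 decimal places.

For player j, contributing a unit is worthwhile iff 10.8 × (j's share) ≥ 1, i.e. iff j's share is at least 0.0926.
Ada, Alex, Gus, Gita and Vera are above the threshold, contributing 12 each; the remaining 6 contribute 0. Total contributed: 60.
Jia keeps 12 and receives 10.8 × 60 × 2/61 = 21.25 from the shared codebase effort, for a payoff of 33.25.

33.25 hours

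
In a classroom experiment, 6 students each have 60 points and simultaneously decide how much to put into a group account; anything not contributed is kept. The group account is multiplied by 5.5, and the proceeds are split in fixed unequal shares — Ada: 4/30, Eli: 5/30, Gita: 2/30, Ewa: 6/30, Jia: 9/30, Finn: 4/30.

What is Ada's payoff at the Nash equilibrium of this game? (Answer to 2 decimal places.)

148.00 points

Each unit j contributes comes back to j as 5.5 × (j's share), so j prefers to contribute only if that share exceeds 1/5.5 = 0.1818; otherwise keeping the unit dominates.
The shares above 0.1818 belong to Ewa and Jia, contributing 60 each; the remaining 4 contribute 0. Total contributed: 120.
Ada keeps 60 and receives 5.5 × 120 × 4/30 = 88.00 from the group account, for a payoff of 148.00.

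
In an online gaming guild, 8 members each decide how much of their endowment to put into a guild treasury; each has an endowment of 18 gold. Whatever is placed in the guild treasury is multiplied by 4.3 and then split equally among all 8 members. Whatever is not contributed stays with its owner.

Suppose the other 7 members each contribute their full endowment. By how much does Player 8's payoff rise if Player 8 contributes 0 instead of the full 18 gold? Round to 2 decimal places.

Switching from a contribution of 18 to 0 lets Player 8 keep an extra 18 gold, but lowers the guild treasury by 18, which costs Player 8 their own share of that drop: 4.3/8 × 18 = 9.67.
Net gain = 18 − 9.67 = 8.33. The private return per contributed unit (0.5375) is below 1, so free-riding is indeed the best response regardless of what the others do.

8.33 gold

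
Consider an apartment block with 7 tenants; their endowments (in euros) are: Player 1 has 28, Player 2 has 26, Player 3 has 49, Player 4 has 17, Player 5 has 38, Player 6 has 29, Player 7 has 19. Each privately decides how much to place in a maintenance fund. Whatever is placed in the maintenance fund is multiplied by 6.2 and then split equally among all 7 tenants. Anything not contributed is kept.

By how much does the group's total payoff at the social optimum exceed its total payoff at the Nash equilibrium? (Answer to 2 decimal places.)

The private return per contributed unit is 6.2/7 = 0.8857 < 1 for every player regardless of endowment, so the Nash equilibrium is zero contribution and the group total is Σ E_j = 28 + 26 + 49 + 17 + 38 + 29 + 19 = 206.
Each contributed unit returns 6.200 to the group, so the social optimum is full contribution by everyone: group total = 6.200 × 206 = 1277.20.
Efficiency loss = (6.200 − 1) × 206 = 1071.20.

1071.20 euros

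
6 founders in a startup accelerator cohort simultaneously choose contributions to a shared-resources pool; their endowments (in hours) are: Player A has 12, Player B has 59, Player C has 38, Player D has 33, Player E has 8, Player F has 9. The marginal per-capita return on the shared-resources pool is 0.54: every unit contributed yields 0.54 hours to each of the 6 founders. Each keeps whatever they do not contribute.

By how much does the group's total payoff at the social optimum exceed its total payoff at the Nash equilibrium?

356.16 hours

The private return per contributed unit is 0.54 < 1 for everyone, so the Nash equilibrium is zero contribution and the group total is Σ E_j = 12 + 59 + 38 + 33 + 8 + 9 = 159.
Each contributed unit returns 3.240 to the group, so the social optimum is full contribution by everyone: group total = 3.240 × 159 = 515.16.
Efficiency loss = (3.240 − 1) × 159 = 356.16.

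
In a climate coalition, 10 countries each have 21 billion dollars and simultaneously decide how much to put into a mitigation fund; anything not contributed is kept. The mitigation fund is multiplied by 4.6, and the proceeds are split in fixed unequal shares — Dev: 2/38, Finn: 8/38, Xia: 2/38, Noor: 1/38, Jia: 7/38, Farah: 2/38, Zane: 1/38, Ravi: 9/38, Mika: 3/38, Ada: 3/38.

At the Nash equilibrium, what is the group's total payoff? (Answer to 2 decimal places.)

Player j's private return per contributed unit is 4.6 × (j's share). Contributing is weakly dominant for j when that share is at least 1/4.6 = 0.2174, and contributing 0 is dominant otherwise.
Ravi alone (share 9/38) is above the threshold, contributing 21; the remaining 9 contribute 0. Total contributed: 21.
The mitigation fund pays out 4.6 × 21 = 96.60 in total (split across the unequal shares, but the aggregate is all that matters for the group sum).
The 9 free-riders keep 21 each, adding 189. Group total = 189 + 96.60 = 285.60.

285.60 billion dollars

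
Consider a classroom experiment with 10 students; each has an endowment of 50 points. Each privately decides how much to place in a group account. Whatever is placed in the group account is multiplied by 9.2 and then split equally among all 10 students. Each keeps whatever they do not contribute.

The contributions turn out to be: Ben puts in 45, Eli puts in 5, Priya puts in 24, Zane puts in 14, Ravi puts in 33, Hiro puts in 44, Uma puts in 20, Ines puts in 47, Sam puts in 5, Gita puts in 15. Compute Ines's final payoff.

234.84 points

Total contributed: 45 + 5 + 24 + 14 + 33 + 44 + 20 + 47 + 5 + 15 = 252.
Each receives 9.2 × 252 / 10 = 231.84 from the group account.
Ines keeps 50 − 47 = 3, so Ines's payoff is 3 + 231.84 = 234.84.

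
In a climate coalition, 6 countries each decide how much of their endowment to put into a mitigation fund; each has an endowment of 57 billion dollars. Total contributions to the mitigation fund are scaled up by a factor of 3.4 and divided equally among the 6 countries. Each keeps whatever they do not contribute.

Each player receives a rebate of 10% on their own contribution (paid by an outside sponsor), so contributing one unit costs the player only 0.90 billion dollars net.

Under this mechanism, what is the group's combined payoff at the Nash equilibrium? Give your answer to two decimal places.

The effective private return is (3.4/6) / 0.90 = 0.6296, which is still under 1, so the mechanism doesn't change anyone's dominant strategy: zero contribution.
Everyone keeps their endowment and the group total is 6 × 57 = 342.

342.00 billion dollars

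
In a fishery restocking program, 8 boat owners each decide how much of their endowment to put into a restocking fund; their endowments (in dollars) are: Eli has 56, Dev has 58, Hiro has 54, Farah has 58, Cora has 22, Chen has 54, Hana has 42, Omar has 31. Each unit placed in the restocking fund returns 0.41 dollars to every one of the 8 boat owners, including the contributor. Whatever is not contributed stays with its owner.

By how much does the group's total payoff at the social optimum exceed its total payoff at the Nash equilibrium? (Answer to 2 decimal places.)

The private return per contributed unit is 0.41 < 1 for everyone, so the Nash equilibrium is zero contribution and the group total is Σ E_j = 56 + 58 + 54 + 58 + 22 + 54 + 42 + 31 = 375.
Each contributed unit returns 3.280 to the group, so the social optimum is full contribution by everyone: group total = 3.280 × 375 = 1230.00.
Efficiency loss = (3.280 − 1) × 375 = 855.00.

855.00 dollars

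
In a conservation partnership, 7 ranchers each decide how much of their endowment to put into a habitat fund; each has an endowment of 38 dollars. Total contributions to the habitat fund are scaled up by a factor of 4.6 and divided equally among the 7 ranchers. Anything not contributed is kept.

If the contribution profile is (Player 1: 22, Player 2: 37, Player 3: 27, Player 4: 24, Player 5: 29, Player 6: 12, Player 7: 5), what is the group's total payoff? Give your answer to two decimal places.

827.60 dollars

Total contributed: 22 + 37 + 27 + 24 + 29 + 12 + 5 = 156; total kept: 7 × 38 − 156 = 110.
The habitat fund pays out 4.6 × 156 = 717.60 in aggregate.
Group total = 110 + 717.60 = 827.60.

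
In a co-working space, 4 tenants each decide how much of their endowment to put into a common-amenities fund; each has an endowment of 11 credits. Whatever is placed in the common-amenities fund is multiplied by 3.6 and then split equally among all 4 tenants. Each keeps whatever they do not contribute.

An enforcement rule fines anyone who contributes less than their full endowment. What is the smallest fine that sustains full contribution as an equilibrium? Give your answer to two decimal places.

Given the others contribute fully, the best deviation is to contribute 0 (any partial contribution still incurs the fine and gives up units whose private return 0.9000 is below 1).
Deviating from 11 to 0 saves 11 credits but forfeits the deviator's share of the drop in the common-amenities fund: 3.6/4 × 11 = 9.90.
So the deviation gain is 11 − 9.90 = 1.10, and the fine must be at least 1.10 credits to wipe it out.

1.10 credits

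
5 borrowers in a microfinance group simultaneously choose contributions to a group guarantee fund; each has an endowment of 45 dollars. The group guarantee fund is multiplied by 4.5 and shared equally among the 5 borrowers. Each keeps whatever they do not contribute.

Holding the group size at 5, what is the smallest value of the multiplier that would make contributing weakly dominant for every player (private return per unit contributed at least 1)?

A contributed unit returns (multiplier)/5 to its contributor.
This reaches 1 exactly when the multiplier is 5.

5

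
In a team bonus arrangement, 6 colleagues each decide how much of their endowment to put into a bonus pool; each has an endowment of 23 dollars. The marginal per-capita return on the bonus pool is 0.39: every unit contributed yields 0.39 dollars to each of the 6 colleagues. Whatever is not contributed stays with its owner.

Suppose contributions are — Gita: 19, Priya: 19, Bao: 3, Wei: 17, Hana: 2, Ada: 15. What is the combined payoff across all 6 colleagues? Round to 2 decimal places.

Total contributed: 19 + 19 + 3 + 17 + 2 + 15 = 75; total kept: 6 × 23 − 75 = 63.
The bonus pool pays out 0.39 × 6 × 75 = 175.50 in aggregate.
Group total = 63 + 175.50 = 238.50.

238.50 dollars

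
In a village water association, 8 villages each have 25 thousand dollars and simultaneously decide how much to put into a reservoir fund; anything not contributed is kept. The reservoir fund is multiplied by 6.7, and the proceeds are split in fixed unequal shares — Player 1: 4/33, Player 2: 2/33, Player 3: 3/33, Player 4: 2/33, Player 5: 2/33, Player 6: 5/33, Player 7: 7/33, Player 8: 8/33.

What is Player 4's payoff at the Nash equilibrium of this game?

Player j's private return per contributed unit is 6.7 × (j's share). Contributing is weakly dominant for j when that share is at least 1/6.7 = 0.1493, and contributing 0 is dominant otherwise.
The shares above 0.1493 belong to Player 6, Player 7 and Player 8, contributing 25 each; the remaining 5 contribute 0. Total contributed: 75.
Player 4 keeps 25 and receives 6.7 × 75 × 2/33 = 30.45 from the reservoir fund, for a payoff of 55.45.

55.45 thousand dollars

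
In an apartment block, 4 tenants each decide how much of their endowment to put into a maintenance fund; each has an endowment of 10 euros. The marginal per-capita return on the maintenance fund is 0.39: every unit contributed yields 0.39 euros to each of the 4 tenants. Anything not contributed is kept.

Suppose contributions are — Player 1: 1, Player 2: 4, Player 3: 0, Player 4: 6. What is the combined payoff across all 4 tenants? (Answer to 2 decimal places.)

46.16 euros

Total contributed: 1 + 4 + 0 + 6 = 11; total kept: 4 × 10 − 11 = 29.
The maintenance fund pays out 0.39 × 4 × 11 = 17.16 in aggregate.
Group total = 29 + 17.16 = 46.16.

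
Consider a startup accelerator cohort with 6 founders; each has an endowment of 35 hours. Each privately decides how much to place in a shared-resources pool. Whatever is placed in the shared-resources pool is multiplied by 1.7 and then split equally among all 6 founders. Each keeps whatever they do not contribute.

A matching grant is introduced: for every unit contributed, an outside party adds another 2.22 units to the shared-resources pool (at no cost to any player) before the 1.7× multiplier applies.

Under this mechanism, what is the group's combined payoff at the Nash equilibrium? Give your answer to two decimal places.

The effective private return is 1.7 × 3.22 / 6 = 0.9123, which is still under 1, so the mechanism doesn't change anyone's dominant strategy: zero contribution.
Everyone keeps their endowment and the group total is 6 × 35 = 210.

210.00 hours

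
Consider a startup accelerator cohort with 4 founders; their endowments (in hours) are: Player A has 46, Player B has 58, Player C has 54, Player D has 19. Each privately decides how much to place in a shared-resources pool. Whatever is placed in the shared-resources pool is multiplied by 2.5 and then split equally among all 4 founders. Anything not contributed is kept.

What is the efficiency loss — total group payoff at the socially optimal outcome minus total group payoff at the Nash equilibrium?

265.50 hours

The private return per contributed unit is 2.5/4 = 0.6250 < 1 for every player regardless of endowment, so the Nash equilibrium is zero contribution and the group total is Σ E_j = 46 + 58 + 54 + 19 = 177.
Each contributed unit returns 2.500 to the group, so the social optimum is full contribution by everyone: group total = 2.500 × 177 = 442.50.
Efficiency loss = (2.500 − 1) × 177 = 265.50.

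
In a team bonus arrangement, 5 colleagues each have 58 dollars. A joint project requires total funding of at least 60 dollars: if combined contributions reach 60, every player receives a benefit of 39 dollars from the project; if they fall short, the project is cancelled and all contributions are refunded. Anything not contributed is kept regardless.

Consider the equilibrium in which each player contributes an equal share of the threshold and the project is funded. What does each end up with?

85 dollars

Equal share of the threshold: 60/5 = 12.
At this profile no one gains by cutting their contribution: any cut drops the total below 60, the project is cancelled, contributions are refunded, and the deviator ends with 58, which is less than 58 − 12 + 39 = 85. Contributing more than 12 just wastes the excess. So contributing exactly 12 is a best response.
Each player's payoff: 58 − 12 + 39 = 85.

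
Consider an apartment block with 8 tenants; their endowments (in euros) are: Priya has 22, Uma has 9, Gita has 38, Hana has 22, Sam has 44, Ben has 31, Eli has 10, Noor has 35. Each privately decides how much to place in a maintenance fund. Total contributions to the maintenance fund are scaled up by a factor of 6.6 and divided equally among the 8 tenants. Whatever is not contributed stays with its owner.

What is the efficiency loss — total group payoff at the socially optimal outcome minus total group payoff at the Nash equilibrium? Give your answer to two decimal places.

1181.60 euros

The private return per contributed unit is 6.6/8 = 0.8250 < 1 for every player regardless of endowment, so the Nash equilibrium is zero contribution and the group total is Σ E_j = 22 + 9 + 38 + 22 + 44 + 31 + 10 + 35 = 211.
Each contributed unit returns 6.600 to the group, so the social optimum is full contribution by everyone: group total = 6.600 × 211 = 1392.60.
Efficiency loss = (6.600 − 1) × 211 = 1181.60.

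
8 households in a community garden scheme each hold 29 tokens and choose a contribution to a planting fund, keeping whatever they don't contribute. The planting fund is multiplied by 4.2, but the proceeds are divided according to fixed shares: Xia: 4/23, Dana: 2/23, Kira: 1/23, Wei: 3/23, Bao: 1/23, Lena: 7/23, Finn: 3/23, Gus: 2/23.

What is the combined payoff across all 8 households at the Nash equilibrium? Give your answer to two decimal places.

For player j, contributing a unit is worthwhile iff 4.2 × (j's share) ≥ 1, i.e. iff j's share is at least 0.2381.
Only Lena (7/23) clears that bar, contributing 29; the remaining 7 contribute 0. Total contributed: 29.
The planting fund pays out 4.2 × 29 = 121.80 in total (split across the unequal shares, but the aggregate is all that matters for the group sum).
The 7 free-riders keep 29 each, adding 203. Group total = 203 + 121.80 = 324.80.

324.80 tokens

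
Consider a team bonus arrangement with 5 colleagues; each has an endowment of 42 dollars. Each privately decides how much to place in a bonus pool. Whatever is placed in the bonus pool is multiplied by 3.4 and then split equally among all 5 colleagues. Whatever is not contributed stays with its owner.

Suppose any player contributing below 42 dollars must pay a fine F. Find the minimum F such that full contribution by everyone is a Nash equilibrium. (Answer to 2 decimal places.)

Given the others contribute fully, the best deviation is to contribute 0 (any partial contribution still incurs the fine and gives up units whose private return 0.6800 is below 1).
Deviating from 42 to 0 saves 42 dollars but forfeits the deviator's share of the drop in the bonus pool: 3.4/5 × 42 = 28.56.
So the deviation gain is 42 − 28.56 = 13.44, and the fine must be at least 13.44 dollars to wipe it out.

13.44 dollars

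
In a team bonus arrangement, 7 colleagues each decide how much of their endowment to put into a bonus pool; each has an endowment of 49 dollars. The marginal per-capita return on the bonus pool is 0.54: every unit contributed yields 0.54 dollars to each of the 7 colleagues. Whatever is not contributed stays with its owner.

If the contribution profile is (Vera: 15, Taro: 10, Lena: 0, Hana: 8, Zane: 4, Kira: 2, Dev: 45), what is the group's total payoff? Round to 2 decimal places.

Total contributed: 15 + 10 + 0 + 8 + 4 + 2 + 45 = 84; total kept: 7 × 49 − 84 = 259.
The bonus pool pays out 0.54 × 7 × 84 = 317.52 in aggregate.
Group total = 259 + 317.52 = 576.52.

576.52 dollars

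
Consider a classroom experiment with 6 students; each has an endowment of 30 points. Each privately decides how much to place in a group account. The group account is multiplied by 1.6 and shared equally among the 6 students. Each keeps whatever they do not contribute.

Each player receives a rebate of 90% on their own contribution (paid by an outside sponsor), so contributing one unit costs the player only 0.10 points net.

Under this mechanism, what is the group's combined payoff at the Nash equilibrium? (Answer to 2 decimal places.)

With the mechanism, a contributed unit returns (1.6/6) / 0.10 = 2.6667 per unit of net cost to the contributor — now above 1 — so contributing fully is weakly dominant for every player.
So the Nash equilibrium is full contribution by all 6; the group earns 6 × (30 × 0.90 + 1.6 × 30) = 450.00.

450.00 points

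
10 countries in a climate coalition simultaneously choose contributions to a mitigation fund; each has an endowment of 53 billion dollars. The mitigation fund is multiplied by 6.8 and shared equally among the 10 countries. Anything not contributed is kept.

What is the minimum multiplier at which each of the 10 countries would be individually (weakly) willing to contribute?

A contributed unit returns (multiplier)/10 to its contributor.
This reaches 1 exactly when the multiplier is 10.

10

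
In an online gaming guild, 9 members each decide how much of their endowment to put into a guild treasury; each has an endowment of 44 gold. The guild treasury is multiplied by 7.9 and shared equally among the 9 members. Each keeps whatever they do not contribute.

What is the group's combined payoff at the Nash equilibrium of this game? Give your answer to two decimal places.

396.00 gold

Each contributed unit returns 7.9/9 = 0.8778 to its contributor — below 1 — so contributing 0 is dominant for every player. At the Nash equilibrium everyone keeps their 44, and the group total is 9 × 44 = 396.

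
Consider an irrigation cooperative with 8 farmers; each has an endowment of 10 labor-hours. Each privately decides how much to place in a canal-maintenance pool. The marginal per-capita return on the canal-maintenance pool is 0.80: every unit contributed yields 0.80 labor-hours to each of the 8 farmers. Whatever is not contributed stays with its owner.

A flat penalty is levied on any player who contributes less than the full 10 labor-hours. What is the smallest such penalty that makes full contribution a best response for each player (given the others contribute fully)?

Given the others contribute fully, the best deviation is to contribute 0 (any partial contribution still incurs the fine and gives up units whose private return 0.80 is below 1).
Deviating from 10 to 0 saves 10 labor-hours but forfeits the deviator's share of the drop in the canal-maintenance pool: 0.80 × 10 = 8.00.
So the deviation gain is 10 − 8.00 = 2.00, and the fine must be at least 2.00 labor-hours to wipe it out.

2.00 labor-hours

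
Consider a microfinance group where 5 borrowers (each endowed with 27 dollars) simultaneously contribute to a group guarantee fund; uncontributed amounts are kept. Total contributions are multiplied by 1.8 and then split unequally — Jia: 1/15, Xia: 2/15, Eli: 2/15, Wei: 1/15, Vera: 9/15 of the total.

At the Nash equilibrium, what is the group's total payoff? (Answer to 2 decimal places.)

Each unit j contributes comes back to j as 1.8 × (j's share), so j prefers to contribute only if that share exceeds 1/1.8 = 0.5556; otherwise keeping the unit dominates.
Only Vera (9/15) clears that bar, contributing 27; the remaining 4 contribute 0. Total contributed: 27.
The group guarantee fund pays out 1.8 × 27 = 48.60 in total (split across the unequal shares, but the aggregate is all that matters for the group sum).
The 4 free-riders keep 27 each, adding 108. Group total = 108 + 48.60 = 156.60.

156.60 dollars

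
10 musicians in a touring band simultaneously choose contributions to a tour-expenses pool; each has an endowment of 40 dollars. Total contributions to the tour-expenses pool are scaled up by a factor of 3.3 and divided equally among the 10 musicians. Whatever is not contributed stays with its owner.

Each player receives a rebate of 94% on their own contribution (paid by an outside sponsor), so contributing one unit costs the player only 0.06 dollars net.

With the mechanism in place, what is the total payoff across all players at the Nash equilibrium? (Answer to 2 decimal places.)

1696.00 dollars

With the mechanism, a contributed unit returns (3.3/10) / 0.06 = 5.5000 per unit of net cost to the contributor — now above 1 — so contributing fully is weakly dominant for every player.
So the Nash equilibrium is full contribution by all 10; the group earns 10 × (40 × 0.94 + 3.3 × 40) = 1696.00.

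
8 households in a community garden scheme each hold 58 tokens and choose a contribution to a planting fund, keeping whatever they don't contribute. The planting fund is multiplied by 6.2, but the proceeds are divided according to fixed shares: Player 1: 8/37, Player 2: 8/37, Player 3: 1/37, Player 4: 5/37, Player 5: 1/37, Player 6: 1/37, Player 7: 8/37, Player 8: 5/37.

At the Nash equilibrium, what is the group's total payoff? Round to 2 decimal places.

A player with share s gets back 6.2·s per unit contributed, so full contribution is dominant for anyone with s > 1/6.2 = 0.1613 and zero contribution is dominant for anyone below.
The shares above 0.1613 belong to Player 1, Player 2 and Player 7, contributing 58 each; the remaining 5 contribute 0. Total contributed: 174.
The planting fund pays out 6.2 × 174 = 1078.80 in total (split across the unequal shares, but the aggregate is all that matters for the group sum).
The 5 free-riders keep 58 each, adding 290. Group total = 290 + 1078.80 = 1368.80.

1368.80 tokens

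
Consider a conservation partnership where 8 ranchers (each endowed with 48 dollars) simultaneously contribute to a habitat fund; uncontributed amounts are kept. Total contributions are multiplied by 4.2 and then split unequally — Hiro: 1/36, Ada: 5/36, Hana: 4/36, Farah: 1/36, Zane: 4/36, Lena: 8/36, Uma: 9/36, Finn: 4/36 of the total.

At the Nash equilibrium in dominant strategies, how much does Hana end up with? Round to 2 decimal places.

70.40 dollars

Player j's private return per contributed unit is 4.2 × (j's share). Contributing is weakly dominant for j when that share is at least 1/4.2 = 0.2381, and contributing 0 is dominant otherwise.
Uma alone (share 9/36) is above the threshold, contributing 48; the remaining 7 contribute 0. Total contributed: 48.
Hana keeps 48 and receives 4.2 × 48 × 4/36 = 22.40 from the habitat fund, for a payoff of 70.40.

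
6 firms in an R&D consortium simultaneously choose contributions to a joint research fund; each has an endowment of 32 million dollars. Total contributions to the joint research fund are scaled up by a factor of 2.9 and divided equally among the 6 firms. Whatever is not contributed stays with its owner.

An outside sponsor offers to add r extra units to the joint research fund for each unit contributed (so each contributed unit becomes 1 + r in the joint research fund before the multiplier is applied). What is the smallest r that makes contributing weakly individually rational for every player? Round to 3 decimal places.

With matching at rate r, one contributed unit becomes (1 + r) in the joint research fund and returns 2.9 × (1 + r) / 6 to the contributor.
Setting this equal to 1: 1 + r = 6/2.9 = 2.0690.
So the minimum matching rate is r = 2.0690 − 1 = 1.069.

1.069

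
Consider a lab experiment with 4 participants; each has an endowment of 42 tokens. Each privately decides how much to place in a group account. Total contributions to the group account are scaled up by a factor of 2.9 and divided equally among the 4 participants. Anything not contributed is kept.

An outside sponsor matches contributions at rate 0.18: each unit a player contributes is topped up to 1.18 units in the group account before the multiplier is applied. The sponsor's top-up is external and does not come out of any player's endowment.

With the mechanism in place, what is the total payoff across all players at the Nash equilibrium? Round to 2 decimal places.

168.00 tokens

With the mechanism, a contributed unit returns 2.9 × 1.18 / 4 = 0.8555 per unit of net cost — still below 1 — so contributing 0 remains dominant for every player.
At the Nash equilibrium no one contributes; group total payoff = 4 × 42 = 168.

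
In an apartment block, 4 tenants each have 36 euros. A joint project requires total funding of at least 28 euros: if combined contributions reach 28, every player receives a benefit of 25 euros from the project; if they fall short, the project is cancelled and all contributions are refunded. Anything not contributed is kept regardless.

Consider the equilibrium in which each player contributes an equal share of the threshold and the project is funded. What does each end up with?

Equal share of the threshold: 28/4 = 7.
At this profile no one gains by cutting their contribution: any cut drops the total below 28, the project is cancelled, contributions are refunded, and the deviator ends with 36, which is less than 36 − 7 + 25 = 54. Contributing more than 7 just wastes the excess. So contributing exactly 7 is a best response.
Each player's payoff: 36 − 7 + 25 = 54.

54 euros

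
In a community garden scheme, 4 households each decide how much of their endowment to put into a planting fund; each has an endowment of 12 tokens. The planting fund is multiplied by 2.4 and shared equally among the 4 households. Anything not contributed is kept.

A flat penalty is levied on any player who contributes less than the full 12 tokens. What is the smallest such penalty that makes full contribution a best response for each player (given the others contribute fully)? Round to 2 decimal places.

4.80 tokens

Given the others contribute fully, the best deviation is to contribute 0 (any partial contribution still incurs the fine and gives up units whose private return 0.6000 is below 1).
Deviating from 12 to 0 saves 12 tokens but forfeits the deviator's share of the drop in the planting fund: 2.4/4 × 12 = 7.20.
So the deviation gain is 12 − 7.20 = 4.80, and the fine must be at least 4.80 tokens to wipe it out.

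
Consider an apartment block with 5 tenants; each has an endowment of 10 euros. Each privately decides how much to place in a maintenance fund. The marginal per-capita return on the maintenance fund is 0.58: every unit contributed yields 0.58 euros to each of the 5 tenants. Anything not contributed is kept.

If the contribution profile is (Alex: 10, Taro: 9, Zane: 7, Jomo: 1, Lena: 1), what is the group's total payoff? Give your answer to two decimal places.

103.20 euros

Total contributed: 10 + 9 + 7 + 1 + 1 = 28; total kept: 5 × 10 − 28 = 22.
The maintenance fund pays out 0.58 × 5 × 28 = 81.20 in aggregate.
Group total = 22 + 81.20 = 103.20.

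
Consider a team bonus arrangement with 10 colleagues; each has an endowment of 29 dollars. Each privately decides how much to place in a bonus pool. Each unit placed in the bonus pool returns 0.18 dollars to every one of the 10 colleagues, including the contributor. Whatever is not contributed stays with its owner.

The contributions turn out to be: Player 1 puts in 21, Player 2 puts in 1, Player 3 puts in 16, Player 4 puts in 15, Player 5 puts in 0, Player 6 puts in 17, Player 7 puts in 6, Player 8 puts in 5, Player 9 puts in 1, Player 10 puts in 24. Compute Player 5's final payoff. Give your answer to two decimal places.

48.08 dollars

Total contributed: 21 + 1 + 16 + 15 + 0 + 17 + 6 + 5 + 1 + 24 = 106.
Each receives 0.18 × 106 = 19.08 from the bonus pool.
Player 5 keeps 29 − 0 = 29, so Player 5's payoff is 29 + 19.08 = 48.08.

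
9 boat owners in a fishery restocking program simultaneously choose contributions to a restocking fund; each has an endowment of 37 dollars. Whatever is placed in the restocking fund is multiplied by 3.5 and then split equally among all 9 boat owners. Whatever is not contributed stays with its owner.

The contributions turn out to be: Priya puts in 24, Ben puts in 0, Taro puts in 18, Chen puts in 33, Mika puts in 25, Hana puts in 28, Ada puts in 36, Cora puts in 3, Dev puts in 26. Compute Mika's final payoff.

Total contributed: 24 + 0 + 18 + 33 + 25 + 28 + 36 + 3 + 26 = 193.
Each receives 3.5 × 193 / 9 = 75.06 from the restocking fund.
Mika keeps 37 − 25 = 12, so Mika's payoff is 12 + 75.06 = 87.06.

87.06 dollars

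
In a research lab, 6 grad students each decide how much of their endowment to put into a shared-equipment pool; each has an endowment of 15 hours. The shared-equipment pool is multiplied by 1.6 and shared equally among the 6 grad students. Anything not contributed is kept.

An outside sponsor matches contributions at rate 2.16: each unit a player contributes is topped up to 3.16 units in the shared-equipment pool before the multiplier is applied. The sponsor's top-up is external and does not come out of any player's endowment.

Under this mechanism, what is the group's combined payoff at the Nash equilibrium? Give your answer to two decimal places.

90.00 hours

The effective private return is 1.6 × 3.16 / 6 = 0.8427, which is still under 1, so the mechanism doesn't change anyone's dominant strategy: zero contribution.
At the Nash equilibrium no one contributes; group total payoff = 6 × 15 = 90.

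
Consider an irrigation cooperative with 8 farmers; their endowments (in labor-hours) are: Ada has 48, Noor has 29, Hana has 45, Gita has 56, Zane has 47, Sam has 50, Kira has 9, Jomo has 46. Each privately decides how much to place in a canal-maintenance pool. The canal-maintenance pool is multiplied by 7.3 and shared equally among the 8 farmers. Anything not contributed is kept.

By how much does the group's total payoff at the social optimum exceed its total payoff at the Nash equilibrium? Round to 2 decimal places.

2079.00 labor-hours

The private return per contributed unit is 7.3/8 = 0.9125 < 1 for every player regardless of endowment, so the Nash equilibrium is zero contribution and the group total is Σ E_j = 48 + 29 + 45 + 56 + 47 + 50 + 9 + 46 = 330.
Each contributed unit returns 7.300 to the group, so the social optimum is full contribution by everyone: group total = 7.300 × 330 = 2409.00.
Efficiency loss = (7.300 − 1) × 330 = 2079.00.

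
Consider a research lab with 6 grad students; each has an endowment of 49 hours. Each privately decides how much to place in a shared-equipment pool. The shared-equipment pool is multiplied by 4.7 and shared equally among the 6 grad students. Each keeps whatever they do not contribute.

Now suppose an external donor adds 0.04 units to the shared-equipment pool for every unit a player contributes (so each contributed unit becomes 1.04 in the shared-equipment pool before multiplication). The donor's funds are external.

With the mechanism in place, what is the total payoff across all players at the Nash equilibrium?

With the mechanism, a contributed unit returns 4.7 × 1.04 / 6 = 0.8147 per unit of net cost — still below 1 — so contributing 0 remains dominant for every player.
Everyone keeps their endowment and the group total is 6 × 49 = 294.

294.00 hours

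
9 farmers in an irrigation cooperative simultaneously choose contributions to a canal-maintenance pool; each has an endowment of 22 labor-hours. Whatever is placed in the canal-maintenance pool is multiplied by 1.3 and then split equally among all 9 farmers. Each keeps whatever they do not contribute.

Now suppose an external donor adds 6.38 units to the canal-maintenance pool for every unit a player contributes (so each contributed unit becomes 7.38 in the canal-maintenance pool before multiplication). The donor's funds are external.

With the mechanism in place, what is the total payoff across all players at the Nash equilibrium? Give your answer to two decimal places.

1899.61 labor-hours

With the mechanism, a contributed unit returns 1.3 × 7.38 / 9 = 1.0660 per unit of net cost to the contributor — now above 1 — so contributing fully is weakly dominant for every player.
At the Nash equilibrium everyone contributes 22. Group total payoff = 1.3 × 7.38 × 198 = 1899.61.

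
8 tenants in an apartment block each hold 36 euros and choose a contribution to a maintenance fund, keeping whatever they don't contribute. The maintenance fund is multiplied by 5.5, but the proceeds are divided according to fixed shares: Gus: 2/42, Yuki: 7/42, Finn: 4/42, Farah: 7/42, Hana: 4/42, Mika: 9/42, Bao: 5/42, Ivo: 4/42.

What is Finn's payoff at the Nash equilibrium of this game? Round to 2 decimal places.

Each unit j contributes comes back to j as 5.5 × (j's share), so j prefers to contribute only if that share exceeds 1/5.5 = 0.1818; otherwise keeping the unit dominates.
Only Mika (9/42) clears that bar, contributing 36; the remaining 7 contribute 0. Total contributed: 36.
Finn keeps 36 and receives 5.5 × 36 × 4/42 = 18.86 from the maintenance fund, for a payoff of 54.86.

54.86 euros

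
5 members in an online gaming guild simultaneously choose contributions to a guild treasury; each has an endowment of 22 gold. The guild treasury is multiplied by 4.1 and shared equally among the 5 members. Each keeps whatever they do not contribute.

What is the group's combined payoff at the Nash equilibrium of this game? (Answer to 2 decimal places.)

Each contributed unit returns 4.1/5 = 0.8200 to its contributor — below 1 — so contributing 0 is dominant for every player. At the Nash equilibrium everyone keeps their 22, and the group total is 5 × 22 = 110.

110.00 gold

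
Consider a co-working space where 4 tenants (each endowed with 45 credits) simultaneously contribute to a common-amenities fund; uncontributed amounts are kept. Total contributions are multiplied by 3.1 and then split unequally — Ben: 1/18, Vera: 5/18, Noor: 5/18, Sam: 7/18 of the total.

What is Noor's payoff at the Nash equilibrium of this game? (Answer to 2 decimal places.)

A player with share s gets back 3.1·s per unit contributed, so full contribution is dominant for anyone with s > 1/3.1 = 0.3226 and zero contribution is dominant for anyone below.
The only share above 0.3226 is Sam's 7/18, contributing 45; the remaining 3 contribute 0. Total contributed: 45.
Noor keeps 45 and receives 3.1 × 45 × 5/18 = 38.75 from the common-amenities fund, for a payoff of 83.75.

83.75 credits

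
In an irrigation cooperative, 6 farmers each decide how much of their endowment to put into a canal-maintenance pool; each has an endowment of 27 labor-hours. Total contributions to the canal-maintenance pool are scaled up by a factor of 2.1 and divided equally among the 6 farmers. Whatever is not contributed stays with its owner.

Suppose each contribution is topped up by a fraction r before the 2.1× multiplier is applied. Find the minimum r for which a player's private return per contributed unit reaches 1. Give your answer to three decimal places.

With matching at rate r, one contributed unit becomes (1 + r) in the canal-maintenance pool and returns 2.1 × (1 + r) / 6 to the contributor.
Setting this equal to 1: 1 + r = 6/2.1 = 2.8571.
So the minimum matching rate is r = 2.8571 − 1 = 1.857.

1.857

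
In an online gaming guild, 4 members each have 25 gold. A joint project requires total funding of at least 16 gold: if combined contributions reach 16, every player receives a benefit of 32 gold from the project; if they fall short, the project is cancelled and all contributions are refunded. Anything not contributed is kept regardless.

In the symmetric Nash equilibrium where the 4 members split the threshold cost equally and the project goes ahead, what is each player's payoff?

Equal share of the threshold: 16/4 = 4.
At this profile no one gains by cutting their contribution: any cut drops the total below 16, the project is cancelled, contributions are refunded, and the deviator ends with 25, which is less than 25 − 4 + 32 = 53. Contributing more than 4 just wastes the excess. So contributing exactly 4 is a best response.
Each player's payoff: 25 − 4 + 32 = 53.

53 gold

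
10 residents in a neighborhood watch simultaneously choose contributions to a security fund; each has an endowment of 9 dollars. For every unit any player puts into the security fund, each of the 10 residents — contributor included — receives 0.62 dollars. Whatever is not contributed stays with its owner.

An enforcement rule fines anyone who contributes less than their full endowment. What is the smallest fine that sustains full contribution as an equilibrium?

3.42 dollars

Given the others contribute fully, the best deviation is to contribute 0 (any partial contribution still incurs the fine and gives up units whose private return 0.62 is below 1).
Deviating from 9 to 0 saves 9 dollars but forfeits the deviator's share of the drop in the security fund: 0.62 × 9 = 5.58.
So the deviation gain is 9 − 5.58 = 3.42, and the fine must be at least 3.42 dollars to wipe it out.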